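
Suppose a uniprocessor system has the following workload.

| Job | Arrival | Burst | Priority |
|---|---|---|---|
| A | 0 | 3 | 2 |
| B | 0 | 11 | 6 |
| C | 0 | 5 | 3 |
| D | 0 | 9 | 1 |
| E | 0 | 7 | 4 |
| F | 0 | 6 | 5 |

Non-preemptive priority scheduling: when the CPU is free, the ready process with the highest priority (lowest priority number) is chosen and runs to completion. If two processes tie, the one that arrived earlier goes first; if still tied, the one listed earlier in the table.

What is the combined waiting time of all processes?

Gantt: | D 0-9 | A 9-12 | C 12-17 | E 17-24 | F 24-30 | B 30-41 |
Completion: A=12  B=41  C=17  D=9  E=24  F=30
Waiting = turnaround − burst: A=9, B=30, C=12, D=0, E=17, F=24
Total waiting = 9 + 30 + 12 + 0 + 17 + 24 = 92

92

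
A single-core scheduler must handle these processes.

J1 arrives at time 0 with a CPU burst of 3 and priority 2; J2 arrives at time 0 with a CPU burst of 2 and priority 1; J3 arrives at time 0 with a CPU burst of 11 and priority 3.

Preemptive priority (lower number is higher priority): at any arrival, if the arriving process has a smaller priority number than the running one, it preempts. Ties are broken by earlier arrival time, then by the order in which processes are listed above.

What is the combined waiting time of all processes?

7

Gantt: | J2 0-2 | J1 2-5 | J3 5-16 |
Completion: J1=5  J2=2  J3=16
Turnaround (C−A): J1=5  J2=2  J3=16
Waiting = turnaround − burst: J1=2, J2=0, J3=5
Total waiting = 2 + 0 + 5 = 7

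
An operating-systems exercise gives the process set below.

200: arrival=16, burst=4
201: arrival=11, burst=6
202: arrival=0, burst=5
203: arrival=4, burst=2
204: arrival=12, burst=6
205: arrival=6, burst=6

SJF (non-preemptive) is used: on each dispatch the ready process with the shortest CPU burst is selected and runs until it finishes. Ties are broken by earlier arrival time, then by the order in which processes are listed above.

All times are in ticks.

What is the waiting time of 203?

1

Timeline: | 202 0-5 | 203 5-7 | 205 7-13 | 201 13-19 | 200 19-23 | 204 23-29 |
Completion: 200=23  201=19  202=5  203=7  204=29  205=13
Waiting(203) = turnaround − burst = 3 − 2 = 1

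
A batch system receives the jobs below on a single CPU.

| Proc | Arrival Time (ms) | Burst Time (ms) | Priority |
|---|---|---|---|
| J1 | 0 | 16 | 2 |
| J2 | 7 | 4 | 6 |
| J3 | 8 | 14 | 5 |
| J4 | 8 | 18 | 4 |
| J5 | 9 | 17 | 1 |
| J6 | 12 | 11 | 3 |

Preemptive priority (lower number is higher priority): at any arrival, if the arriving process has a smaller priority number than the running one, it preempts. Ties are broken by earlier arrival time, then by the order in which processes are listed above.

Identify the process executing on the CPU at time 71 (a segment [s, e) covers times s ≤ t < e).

Timeline: | J1 0-9 | J5 9-26 | J1 26-33 | J6 33-44 | J4 44-62 | J3 62-76 | J2 76-80 |
Completion: J1=33  J2=80  J3=76  J4=62  J5=26  J6=44
Turnaround (C−A): J1=33  J2=73  J3=68  J4=54  J5=17  J6=32

J3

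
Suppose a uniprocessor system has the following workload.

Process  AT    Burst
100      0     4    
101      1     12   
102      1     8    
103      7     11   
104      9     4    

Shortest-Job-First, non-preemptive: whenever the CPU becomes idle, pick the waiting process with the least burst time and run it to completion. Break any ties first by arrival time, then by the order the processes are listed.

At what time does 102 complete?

12

Schedule: | 100 0-4 | 102 4-12 | 104 12-16 | 103 16-27 | 101 27-39 |
Completion: 100=4  101=39  102=12  103=27  104=16
Turnaround (C−A): 100=4  101=38  102=11  103=20  104=7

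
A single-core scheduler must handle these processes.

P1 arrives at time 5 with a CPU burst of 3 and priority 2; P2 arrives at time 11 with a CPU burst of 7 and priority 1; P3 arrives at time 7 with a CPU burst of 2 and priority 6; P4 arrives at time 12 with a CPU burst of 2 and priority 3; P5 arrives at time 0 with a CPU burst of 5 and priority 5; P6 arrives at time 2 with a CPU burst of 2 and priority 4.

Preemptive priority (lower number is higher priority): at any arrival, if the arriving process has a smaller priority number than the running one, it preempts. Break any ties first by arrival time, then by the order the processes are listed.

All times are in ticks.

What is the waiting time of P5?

5

Timeline: | P5 0-2 | P6 2-4 | P5 4-5 | P1 5-8 | P5 8-10 | P3 10-11 | P2 11-18 | P4 18-20 | P3 20-21 |
Completion: P1=8  P2=18  P3=21  P4=20  P5=10  P6=4
Waiting(P5) = turnaround − burst = 10 − 5 = 5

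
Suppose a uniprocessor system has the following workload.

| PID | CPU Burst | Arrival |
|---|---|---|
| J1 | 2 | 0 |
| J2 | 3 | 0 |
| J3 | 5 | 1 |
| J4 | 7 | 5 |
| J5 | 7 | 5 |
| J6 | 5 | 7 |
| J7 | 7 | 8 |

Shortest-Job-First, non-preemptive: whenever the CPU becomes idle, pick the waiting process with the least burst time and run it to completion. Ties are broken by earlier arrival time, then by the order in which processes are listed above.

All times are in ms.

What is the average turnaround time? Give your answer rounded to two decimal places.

Gantt: | J1 0-2 | J2 2-5 | J3 5-10 | J6 10-15 | J4 15-22 | J5 22-29 | J7 29-36 |
Completion: J1=2  J2=5  J3=10  J4=22  J5=29  J6=15  J7=36
Turnaround times: J1=2, J2=5, J3=9, J4=17, J5=24, J6=8, J7=28
Average turnaround = (2+5+9+17+24+8+28) / 7 = 93/7 = 13.29

13.29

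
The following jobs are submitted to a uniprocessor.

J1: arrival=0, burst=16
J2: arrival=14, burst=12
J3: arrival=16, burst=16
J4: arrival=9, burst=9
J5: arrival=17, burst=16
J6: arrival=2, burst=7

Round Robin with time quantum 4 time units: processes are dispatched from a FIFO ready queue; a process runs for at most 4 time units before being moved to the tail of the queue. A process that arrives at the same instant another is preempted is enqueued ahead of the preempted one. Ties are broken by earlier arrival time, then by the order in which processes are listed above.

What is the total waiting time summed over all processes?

Gantt: | J1 0-4 | J6 4-8 | J1 8-12 | J6 12-15 | J4 15-19 | J1 19-23 | J2 23-27 | J3 27-31 | J5 31-35 | J4 35-39 | J1 39-43 | J2 43-47 | J3 47-51 | J5 51-55 | J4 55-56 | J2 56-60 | J3 60-64 | J5 64-68 | J3 68-72 | J5 72-76 |
Completion: J1=43  J2=60  J3=72  J4=56  J5=76  J6=15
Turnaround (C−A): J1=43  J2=46  J3=56  J4=47  J5=59  J6=13
Waiting = turnaround − burst: J1=27, J2=34, J3=40, J4=38, J5=43, J6=6
Total waiting = 27 + 34 + 40 + 38 + 43 + 6 = 188

188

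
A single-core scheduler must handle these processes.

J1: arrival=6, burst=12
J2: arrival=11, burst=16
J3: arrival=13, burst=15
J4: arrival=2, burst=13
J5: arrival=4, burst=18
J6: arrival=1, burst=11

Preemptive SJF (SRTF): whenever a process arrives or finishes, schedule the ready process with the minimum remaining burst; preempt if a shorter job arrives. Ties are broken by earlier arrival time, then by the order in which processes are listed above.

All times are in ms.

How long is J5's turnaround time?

Gantt: | idle 0-1 | J6 1-12 | J1 12-24 | J4 24-37 | J3 37-52 | J2 52-68 | J5 68-86 |
Completion: J1=24  J2=68  J3=52  J4=37  J5=86  J6=12
Turnaround (C−A): J1=18  J2=57  J3=39  J4=35  J5=82  J6=11
Turnaround(J5) = completion − arrival = 86 − 4 = 82

82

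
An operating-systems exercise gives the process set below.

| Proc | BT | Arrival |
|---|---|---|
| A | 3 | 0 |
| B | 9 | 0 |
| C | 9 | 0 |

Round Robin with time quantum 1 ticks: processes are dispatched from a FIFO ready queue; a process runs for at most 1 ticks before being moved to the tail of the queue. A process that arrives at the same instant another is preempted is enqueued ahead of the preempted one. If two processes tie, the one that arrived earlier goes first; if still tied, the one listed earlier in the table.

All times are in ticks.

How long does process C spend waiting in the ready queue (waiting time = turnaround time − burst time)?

12

Timeline: | A 0-1 | B 1-2 | C 2-3 | A 3-4 | B 4-5 | C 5-6 | A 6-7 | B 7-8 | C 8-9 | B 9-10 | C 10-11 | B 11-12 | C 12-13 | B 13-14 | C 14-15 | B 15-16 | C 16-17 | B 17-18 | C 18-19 | B 19-20 | C 20-21 |
Completion: A=7  B=20  C=21
Turnaround (C−A): A=7  B=20  C=21
Waiting(C) = turnaround − burst = 21 − 9 = 12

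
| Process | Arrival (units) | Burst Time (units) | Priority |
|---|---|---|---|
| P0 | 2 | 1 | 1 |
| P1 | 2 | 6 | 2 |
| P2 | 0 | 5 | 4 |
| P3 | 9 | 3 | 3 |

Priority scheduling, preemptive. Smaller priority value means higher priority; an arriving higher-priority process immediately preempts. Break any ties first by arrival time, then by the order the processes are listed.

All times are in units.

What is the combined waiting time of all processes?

Gantt: | P2 0-2 | P0 2-3 | P1 3-9 | P3 9-12 | P2 12-15 |
Completion: P0=3  P1=9  P2=15  P3=12
Turnaround (C−A): P0=1  P1=7  P2=15  P3=3
Waiting = turnaround − burst: P0=0, P1=1, P2=10, P3=0
Total waiting = 0 + 1 + 10 + 0 = 11

11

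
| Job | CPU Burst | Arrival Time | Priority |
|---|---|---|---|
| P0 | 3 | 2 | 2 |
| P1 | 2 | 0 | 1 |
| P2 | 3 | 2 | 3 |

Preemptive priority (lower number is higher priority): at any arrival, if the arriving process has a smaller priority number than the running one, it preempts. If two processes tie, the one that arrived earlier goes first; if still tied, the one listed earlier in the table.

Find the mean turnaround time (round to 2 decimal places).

Gantt: | P1 0-2 | P0 2-5 | P2 5-8 |
Completion: P0=5  P1=2  P2=8
Turnaround times: P0=3, P1=2, P2=6
Average turnaround = (3+2+6) / 3 = 11/3 = 3.67

3.67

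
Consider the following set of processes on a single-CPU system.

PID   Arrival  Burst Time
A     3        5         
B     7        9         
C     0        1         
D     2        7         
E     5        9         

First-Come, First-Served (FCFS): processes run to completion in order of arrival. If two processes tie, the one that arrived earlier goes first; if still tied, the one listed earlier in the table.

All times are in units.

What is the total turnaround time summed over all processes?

Gantt: | C 0-1 | idle 1-2 | D 2-9 | A 9-14 | E 14-23 | B 23-32 |
Completion: A=14  B=32  C=1  D=9  E=23
Turnaround = completion − arrival: A=11, B=25, C=1, D=7, E=18
Total turnaround = 11 + 25 + 1 + 7 + 18 = 62

62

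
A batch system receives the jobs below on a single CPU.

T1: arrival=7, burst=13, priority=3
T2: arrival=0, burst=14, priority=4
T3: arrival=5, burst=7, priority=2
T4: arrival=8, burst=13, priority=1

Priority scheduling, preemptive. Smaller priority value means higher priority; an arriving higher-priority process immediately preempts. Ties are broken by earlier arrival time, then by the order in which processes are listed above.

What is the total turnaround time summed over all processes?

111

Schedule: | T2 0-5 | T3 5-8 | T4 8-21 | T3 21-25 | T1 25-38 | T2 38-47 |
Completion: T1=38  T2=47  T3=25  T4=21
Turnaround (C−A): T1=31  T2=47  T3=20  T4=13
Turnaround = completion − arrival: T1=31, T2=47, T3=20, T4=13
Total turnaround = 31 + 47 + 20 + 13 = 111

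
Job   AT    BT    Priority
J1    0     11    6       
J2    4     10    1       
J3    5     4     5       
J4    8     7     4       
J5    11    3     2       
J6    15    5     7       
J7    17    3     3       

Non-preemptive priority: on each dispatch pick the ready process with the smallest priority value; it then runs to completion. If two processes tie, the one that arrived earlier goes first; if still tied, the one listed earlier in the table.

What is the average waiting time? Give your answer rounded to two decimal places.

Gantt: | J1 0-11 | J2 11-21 | J5 21-24 | J7 24-27 | J4 27-34 | J3 34-38 | J6 38-43 |
Completion: J1=11  J2=21  J3=38  J4=34  J5=24  J6=43  J7=27
Turnaround (C−A): J1=11  J2=17  J3=33  J4=26  J5=13  J6=28  J7=10
Waiting times: J1=0, J2=7, J3=29, J4=19, J5=10, J6=23, J7=7
Average waiting = (0+7+29+19+10+23+7) / 7 = 95/7 = 13.57

13.57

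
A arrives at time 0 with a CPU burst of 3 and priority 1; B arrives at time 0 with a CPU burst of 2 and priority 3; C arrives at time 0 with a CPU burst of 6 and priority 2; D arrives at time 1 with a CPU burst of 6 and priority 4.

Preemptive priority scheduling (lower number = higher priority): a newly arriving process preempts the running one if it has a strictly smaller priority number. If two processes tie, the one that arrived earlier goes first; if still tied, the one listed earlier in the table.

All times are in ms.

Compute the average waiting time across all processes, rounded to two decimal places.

Gantt: | A 0-3 | C 3-9 | B 9-11 | D 11-17 |
Completion: A=3  B=11  C=9  D=17
Turnaround (C−A): A=3  B=11  C=9  D=16
Waiting times: A=0, B=9, C=3, D=10
Average waiting = (0+9+3+10) / 4 = 22/4 = 5.50

5.50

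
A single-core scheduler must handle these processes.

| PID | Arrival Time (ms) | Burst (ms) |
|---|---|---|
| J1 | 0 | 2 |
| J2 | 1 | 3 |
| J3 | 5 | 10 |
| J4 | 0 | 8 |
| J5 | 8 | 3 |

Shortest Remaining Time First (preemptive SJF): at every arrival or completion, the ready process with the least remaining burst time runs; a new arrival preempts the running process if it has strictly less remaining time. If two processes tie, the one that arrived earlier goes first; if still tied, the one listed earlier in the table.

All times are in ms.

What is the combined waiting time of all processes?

20

Schedule: | J1 0-2 | J2 2-5 | J4 5-8 | J5 8-11 | J4 11-16 | J3 16-26 |
Completion: J1=2  J2=5  J3=26  J4=16  J5=11
Turnaround (C−A): J1=2  J2=4  J3=21  J4=16  J5=3
Waiting = turnaround − burst: J1=0, J2=1, J3=11, J4=8, J5=0
Total waiting = 0 + 1 + 11 + 8 + 0 = 20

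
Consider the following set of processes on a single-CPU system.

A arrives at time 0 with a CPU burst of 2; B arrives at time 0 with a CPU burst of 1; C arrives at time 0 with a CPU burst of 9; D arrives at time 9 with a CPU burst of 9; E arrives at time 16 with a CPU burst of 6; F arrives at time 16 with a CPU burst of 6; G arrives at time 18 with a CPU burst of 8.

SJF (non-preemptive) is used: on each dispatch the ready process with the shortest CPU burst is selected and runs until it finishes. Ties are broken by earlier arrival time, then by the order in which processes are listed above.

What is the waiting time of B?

Schedule: | B 0-1 | A 1-3 | C 3-12 | D 12-21 | E 21-27 | F 27-33 | G 33-41 |
Completion: A=3  B=1  C=12  D=21  E=27  F=33  G=41
Waiting(B) = turnaround − burst = 1 − 1 = 0

0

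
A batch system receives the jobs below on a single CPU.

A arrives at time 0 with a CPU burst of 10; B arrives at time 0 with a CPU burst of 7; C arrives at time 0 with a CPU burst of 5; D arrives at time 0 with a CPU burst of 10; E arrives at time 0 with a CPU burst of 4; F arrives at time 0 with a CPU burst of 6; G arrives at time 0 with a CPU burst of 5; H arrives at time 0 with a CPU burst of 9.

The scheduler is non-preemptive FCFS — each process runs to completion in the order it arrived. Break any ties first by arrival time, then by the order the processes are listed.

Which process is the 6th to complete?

F

Gantt: | A 0-10 | B 10-17 | C 17-22 | D 22-32 | E 32-36 | F 36-42 | G 42-47 | H 47-56 |
Completion: A=10  B=17  C=22  D=32  E=36  F=42  G=47  H=56
Finish order: A → B → C → D → E → F → G → H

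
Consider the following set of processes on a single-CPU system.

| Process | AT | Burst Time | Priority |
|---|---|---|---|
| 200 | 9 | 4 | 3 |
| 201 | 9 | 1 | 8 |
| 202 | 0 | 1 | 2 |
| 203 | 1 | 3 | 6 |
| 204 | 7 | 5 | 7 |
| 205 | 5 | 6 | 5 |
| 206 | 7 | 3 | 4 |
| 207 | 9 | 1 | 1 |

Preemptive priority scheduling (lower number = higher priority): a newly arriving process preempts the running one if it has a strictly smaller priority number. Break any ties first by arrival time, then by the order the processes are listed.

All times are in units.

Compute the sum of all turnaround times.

Gantt: | 202 0-1 | 203 1-4 | idle 4-5 | 205 5-7 | 206 7-9 | 207 9-10 | 200 10-14 | 206 14-15 | 205 15-19 | 204 19-24 | 201 24-25 |
Completion: 200=14  201=25  202=1  203=4  204=24  205=19  206=15  207=10
Turnaround (C−A): 200=5  201=16  202=1  203=3  204=17  205=14  206=8  207=1
Turnaround = completion − arrival: 200=5, 201=16, 202=1, 203=3, 204=17, 205=14, 206=8, 207=1
Total turnaround = 5 + 16 + 1 + 3 + 17 + 14 + 8 + 1 = 65

65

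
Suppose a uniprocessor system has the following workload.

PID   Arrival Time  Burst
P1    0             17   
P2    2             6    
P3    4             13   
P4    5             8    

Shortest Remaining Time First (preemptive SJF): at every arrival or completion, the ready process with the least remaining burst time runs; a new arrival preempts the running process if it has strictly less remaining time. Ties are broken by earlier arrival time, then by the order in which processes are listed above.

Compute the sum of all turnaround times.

86

Gantt: | P1 0-2 | P2 2-8 | P4 8-16 | P3 16-29 | P1 29-44 |
Completion: P1=44  P2=8  P3=29  P4=16
Turnaround (C−A): P1=44  P2=6  P3=25  P4=11
Turnaround = completion − arrival: P1=44, P2=6, P3=25, P4=11
Total turnaround = 44 + 6 + 25 + 11 = 86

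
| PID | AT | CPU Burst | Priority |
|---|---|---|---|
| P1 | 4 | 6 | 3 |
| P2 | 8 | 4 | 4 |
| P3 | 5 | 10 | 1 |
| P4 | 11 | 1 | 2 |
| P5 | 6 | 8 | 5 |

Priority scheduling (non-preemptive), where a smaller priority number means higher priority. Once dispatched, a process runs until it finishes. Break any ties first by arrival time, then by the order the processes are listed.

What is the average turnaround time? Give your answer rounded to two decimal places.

Gantt: | idle 0-4 | P1 4-10 | P3 10-20 | P4 20-21 | P2 21-25 | P5 25-33 |
Completion: P1=10  P2=25  P3=20  P4=21  P5=33
Turnaround times: P1=6, P2=17, P3=15, P4=10, P5=27
Average turnaround = (6+17+15+10+27) / 5 = 75/5 = 15.00

15.00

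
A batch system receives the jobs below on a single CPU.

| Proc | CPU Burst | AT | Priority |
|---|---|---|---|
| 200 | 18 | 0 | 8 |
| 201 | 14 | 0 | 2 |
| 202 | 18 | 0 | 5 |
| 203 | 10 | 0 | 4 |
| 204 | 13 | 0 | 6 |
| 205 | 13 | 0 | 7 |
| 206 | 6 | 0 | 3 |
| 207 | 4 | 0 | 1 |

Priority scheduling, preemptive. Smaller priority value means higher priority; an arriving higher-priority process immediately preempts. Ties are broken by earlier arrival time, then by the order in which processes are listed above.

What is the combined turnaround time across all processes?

Schedule: | 207 0-4 | 201 4-18 | 206 18-24 | 203 24-34 | 202 34-52 | 204 52-65 | 205 65-78 | 200 78-96 |
Completion: 200=96  201=18  202=52  203=34  204=65  205=78  206=24  207=4
Turnaround (C−A): 200=96  201=18  202=52  203=34  204=65  205=78  206=24  207=4
Turnaround = completion − arrival: 200=96, 201=18, 202=52, 203=34, 204=65, 205=78, 206=24, 207=4
Total turnaround = 96 + 18 + 52 + 34 + 65 + 78 + 24 + 4 = 371

371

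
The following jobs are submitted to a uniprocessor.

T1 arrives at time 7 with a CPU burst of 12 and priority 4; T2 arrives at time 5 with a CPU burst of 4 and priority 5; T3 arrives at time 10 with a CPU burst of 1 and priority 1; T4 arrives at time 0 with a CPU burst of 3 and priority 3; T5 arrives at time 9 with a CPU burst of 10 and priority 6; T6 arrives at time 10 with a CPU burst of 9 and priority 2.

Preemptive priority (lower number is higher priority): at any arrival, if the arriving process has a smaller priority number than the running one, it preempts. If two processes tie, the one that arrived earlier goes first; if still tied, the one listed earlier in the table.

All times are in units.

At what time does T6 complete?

Gantt: | T4 0-3 | idle 3-5 | T2 5-7 | T1 7-10 | T3 10-11 | T6 11-20 | T1 20-29 | T2 29-31 | T5 31-41 |
Completion: T1=29  T2=31  T3=11  T4=3  T5=41  T6=20

20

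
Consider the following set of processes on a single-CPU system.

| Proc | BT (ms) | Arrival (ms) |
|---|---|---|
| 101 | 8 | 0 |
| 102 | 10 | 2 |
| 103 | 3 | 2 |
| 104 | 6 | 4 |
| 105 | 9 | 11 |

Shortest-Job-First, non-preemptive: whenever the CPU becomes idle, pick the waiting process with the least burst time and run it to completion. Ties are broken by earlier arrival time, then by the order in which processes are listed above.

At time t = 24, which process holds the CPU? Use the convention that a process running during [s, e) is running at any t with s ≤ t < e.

105

Timeline: | 101 0-8 | 103 8-11 | 104 11-17 | 105 17-26 | 102 26-36 |
Completion: 101=8  102=36  103=11  104=17  105=26
Turnaround (C−A): 101=8  102=34  103=9  104=13  105=15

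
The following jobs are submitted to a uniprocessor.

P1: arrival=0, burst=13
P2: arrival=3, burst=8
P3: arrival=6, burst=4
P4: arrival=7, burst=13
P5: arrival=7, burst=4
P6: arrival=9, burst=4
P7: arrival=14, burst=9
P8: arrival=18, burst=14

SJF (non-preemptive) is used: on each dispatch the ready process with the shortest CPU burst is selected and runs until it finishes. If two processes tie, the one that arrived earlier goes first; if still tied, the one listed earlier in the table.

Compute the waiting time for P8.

Timeline: | P1 0-13 | P3 13-17 | P5 17-21 | P6 21-25 | P2 25-33 | P7 33-42 | P4 42-55 | P8 55-69 |
Completion: P1=13  P2=33  P3=17  P4=55  P5=21  P6=25  P7=42  P8=69
Turnaround (C−A): P1=13  P2=30  P3=11  P4=48  P5=14  P6=16  P7=28  P8=51
Waiting(P8) = turnaround − burst = 51 − 14 = 37

37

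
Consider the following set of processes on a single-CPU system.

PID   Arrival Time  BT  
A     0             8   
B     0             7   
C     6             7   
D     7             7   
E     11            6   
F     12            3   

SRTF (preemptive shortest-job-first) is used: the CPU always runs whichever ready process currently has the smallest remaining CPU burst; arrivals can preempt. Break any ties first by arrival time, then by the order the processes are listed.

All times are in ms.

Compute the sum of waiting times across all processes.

Schedule: | B 0-7 | C 7-14 | F 14-17 | E 17-23 | D 23-30 | A 30-38 |
Completion: A=38  B=7  C=14  D=30  E=23  F=17
Turnaround (C−A): A=38  B=7  C=8  D=23  E=12  F=5
Waiting = turnaround − burst: A=30, B=0, C=1, D=16, E=6, F=2
Total waiting = 30 + 0 + 1 + 16 + 6 + 2 = 55

55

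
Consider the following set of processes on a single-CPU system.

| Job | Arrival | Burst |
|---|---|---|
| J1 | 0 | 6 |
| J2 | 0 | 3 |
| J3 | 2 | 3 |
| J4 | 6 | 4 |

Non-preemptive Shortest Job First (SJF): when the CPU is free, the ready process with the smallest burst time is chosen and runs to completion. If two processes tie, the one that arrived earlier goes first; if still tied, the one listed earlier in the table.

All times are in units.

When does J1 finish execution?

16

Schedule: | J2 0-3 | J3 3-6 | J4 6-10 | J1 10-16 |
Completion: J1=16  J2=3  J3=6  J4=10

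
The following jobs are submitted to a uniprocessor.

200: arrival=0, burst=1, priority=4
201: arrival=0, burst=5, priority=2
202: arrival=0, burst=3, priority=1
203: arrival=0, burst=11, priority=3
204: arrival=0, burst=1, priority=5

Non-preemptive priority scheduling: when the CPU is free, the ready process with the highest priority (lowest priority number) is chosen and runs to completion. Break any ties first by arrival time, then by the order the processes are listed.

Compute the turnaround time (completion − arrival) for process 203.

Schedule: | 202 0-3 | 201 3-8 | 203 8-19 | 200 19-20 | 204 20-21 |
Completion: 200=20  201=8  202=3  203=19  204=21
Turnaround (C−A): 200=20  201=8  202=3  203=19  204=21
Turnaround(203) = completion − arrival = 19 − 0 = 19

19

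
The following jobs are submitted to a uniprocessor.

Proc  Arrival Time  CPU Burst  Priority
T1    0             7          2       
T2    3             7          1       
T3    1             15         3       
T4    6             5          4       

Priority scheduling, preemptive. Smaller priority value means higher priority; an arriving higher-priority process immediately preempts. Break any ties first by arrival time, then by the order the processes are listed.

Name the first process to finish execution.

T2

Gantt: | T1 0-3 | T2 3-10 | T1 10-14 | T3 14-29 | T4 29-34 |
Completion: T1=14  T2=10  T3=29  T4=34
Turnaround (C−A): T1=14  T2=7  T3=28  T4=28
Finish order: T2 → T1 → T3 → T4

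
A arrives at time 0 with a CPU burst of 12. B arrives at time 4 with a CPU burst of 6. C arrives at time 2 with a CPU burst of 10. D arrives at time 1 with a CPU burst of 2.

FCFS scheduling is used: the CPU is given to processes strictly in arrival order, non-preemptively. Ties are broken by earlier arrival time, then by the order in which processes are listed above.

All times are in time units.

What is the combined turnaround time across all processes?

73

Schedule: | A 0-12 | D 12-14 | C 14-24 | B 24-30 |
Completion: A=12  B=30  C=24  D=14
Turnaround (C−A): A=12  B=26  C=22  D=13
Turnaround = completion − arrival: A=12, B=26, C=22, D=13
Total turnaround = 12 + 26 + 22 + 13 = 73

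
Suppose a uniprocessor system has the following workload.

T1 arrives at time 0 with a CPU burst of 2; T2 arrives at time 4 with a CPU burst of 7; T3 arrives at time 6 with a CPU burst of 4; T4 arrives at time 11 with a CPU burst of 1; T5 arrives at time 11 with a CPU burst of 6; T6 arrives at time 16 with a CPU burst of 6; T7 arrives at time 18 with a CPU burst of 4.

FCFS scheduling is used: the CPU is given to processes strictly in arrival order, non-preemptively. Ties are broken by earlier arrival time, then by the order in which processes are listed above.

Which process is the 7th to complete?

T7

Gantt: | T1 0-2 | idle 2-4 | T2 4-11 | T3 11-15 | T4 15-16 | T5 16-22 | T6 22-28 | T7 28-32 |
Completion: T1=2  T2=11  T3=15  T4=16  T5=22  T6=28  T7=32
Finish order: T1 → T2 → T3 → T4 → T5 → T6 → T7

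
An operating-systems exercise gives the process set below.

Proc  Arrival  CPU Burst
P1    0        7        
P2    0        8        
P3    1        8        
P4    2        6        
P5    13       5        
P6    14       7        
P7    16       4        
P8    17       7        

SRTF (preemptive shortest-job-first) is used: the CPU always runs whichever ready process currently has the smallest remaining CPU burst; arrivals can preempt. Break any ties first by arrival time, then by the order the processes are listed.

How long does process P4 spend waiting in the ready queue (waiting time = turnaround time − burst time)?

5

Timeline: | P1 0-7 | P4 7-13 | P5 13-18 | P7 18-22 | P6 22-29 | P8 29-36 | P2 36-44 | P3 44-52 |
Completion: P1=7  P2=44  P3=52  P4=13  P5=18  P6=29  P7=22  P8=36
Turnaround (C−A): P1=7  P2=44  P3=51  P4=11  P5=5  P6=15  P7=6  P8=19
Waiting(P4) = turnaround − burst = 11 − 6 = 5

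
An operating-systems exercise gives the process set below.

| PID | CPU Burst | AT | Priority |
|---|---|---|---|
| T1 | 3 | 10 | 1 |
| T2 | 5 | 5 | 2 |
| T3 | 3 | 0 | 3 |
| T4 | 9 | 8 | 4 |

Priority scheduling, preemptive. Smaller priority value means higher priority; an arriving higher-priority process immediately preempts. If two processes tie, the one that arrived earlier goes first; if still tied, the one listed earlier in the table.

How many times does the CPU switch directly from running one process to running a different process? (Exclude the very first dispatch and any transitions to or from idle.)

Schedule: | T3 0-3 | idle 3-5 | T2 5-10 | T1 10-13 | T4 13-22 |
Completion: T1=13  T2=10  T3=3  T4=22
Turnaround (C−A): T1=3  T2=5  T3=3  T4=14

2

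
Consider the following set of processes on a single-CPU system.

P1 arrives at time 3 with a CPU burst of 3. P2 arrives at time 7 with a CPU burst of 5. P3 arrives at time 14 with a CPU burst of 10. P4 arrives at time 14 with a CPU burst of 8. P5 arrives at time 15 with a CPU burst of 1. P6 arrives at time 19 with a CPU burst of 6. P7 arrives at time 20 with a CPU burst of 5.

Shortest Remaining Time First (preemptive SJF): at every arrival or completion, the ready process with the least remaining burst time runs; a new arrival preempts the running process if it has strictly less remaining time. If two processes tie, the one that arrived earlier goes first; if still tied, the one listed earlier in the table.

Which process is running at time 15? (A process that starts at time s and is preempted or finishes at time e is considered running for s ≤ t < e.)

P5

Timeline: | idle 0-3 | P1 3-6 | idle 6-7 | P2 7-12 | idle 12-14 | P4 14-15 | P5 15-16 | P4 16-23 | P7 23-28 | P6 28-34 | P3 34-44 |
Completion: P1=6  P2=12  P3=44  P4=23  P5=16  P6=34  P7=28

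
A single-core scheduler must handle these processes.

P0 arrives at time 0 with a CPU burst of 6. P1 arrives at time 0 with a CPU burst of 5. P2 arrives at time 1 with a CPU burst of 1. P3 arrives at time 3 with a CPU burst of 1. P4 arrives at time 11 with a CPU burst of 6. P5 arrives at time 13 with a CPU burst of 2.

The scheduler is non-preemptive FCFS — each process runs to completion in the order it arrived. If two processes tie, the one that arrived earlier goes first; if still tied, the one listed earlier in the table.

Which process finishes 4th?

Schedule: | P0 0-6 | P1 6-11 | P2 11-12 | P3 12-13 | P4 13-19 | P5 19-21 |
Completion: P0=6  P1=11  P2=12  P3=13  P4=19  P5=21
Finish order: P0 → P1 → P2 → P3 → P4 → P5

P3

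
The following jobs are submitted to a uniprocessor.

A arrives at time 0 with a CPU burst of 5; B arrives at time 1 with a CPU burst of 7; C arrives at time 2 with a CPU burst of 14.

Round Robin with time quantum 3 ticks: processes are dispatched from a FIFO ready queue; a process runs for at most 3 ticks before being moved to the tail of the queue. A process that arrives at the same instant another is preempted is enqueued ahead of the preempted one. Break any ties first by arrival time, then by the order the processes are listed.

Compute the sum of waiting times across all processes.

26

Schedule: | A 0-3 | B 3-6 | C 6-9 | A 9-11 | B 11-14 | C 14-17 | B 17-18 | C 18-26 |
Completion: A=11  B=18  C=26
Waiting = turnaround − burst: A=6, B=10, C=10
Total waiting = 6 + 10 + 10 = 26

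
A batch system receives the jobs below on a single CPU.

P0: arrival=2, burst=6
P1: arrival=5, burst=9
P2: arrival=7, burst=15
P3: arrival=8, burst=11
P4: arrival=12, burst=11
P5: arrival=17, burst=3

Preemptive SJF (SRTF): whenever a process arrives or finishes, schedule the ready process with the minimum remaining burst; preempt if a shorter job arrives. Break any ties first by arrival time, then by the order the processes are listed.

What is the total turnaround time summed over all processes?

Timeline: | idle 0-2 | P0 2-8 | P1 8-17 | P5 17-20 | P3 20-31 | P4 31-42 | P2 42-57 |
Completion: P0=8  P1=17  P2=57  P3=31  P4=42  P5=20
Turnaround (C−A): P0=6  P1=12  P2=50  P3=23  P4=30  P5=3
Turnaround = completion − arrival: P0=6, P1=12, P2=50, P3=23, P4=30, P5=3
Total turnaround = 6 + 12 + 50 + 23 + 30 + 3 = 124

124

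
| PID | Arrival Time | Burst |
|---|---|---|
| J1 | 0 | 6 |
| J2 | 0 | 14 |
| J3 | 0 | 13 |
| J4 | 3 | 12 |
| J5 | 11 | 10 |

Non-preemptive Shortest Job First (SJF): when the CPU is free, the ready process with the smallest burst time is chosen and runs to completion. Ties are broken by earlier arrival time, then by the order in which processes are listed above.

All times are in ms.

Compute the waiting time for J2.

41

Schedule: | J1 0-6 | J4 6-18 | J5 18-28 | J3 28-41 | J2 41-55 |
Completion: J1=6  J2=55  J3=41  J4=18  J5=28
Waiting(J2) = turnaround − burst = 55 − 14 = 41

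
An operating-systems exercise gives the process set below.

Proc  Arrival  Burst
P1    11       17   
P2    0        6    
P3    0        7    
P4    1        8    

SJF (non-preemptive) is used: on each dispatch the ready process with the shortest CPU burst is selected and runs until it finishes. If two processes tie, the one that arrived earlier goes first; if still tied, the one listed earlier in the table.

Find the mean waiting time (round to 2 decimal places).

7.00

Timeline: | P2 0-6 | P3 6-13 | P4 13-21 | P1 21-38 |
Completion: P1=38  P2=6  P3=13  P4=21
Waiting times: P1=10, P2=0, P3=6, P4=12
Average waiting = (10+0+6+12) / 4 = 28/4 = 7.00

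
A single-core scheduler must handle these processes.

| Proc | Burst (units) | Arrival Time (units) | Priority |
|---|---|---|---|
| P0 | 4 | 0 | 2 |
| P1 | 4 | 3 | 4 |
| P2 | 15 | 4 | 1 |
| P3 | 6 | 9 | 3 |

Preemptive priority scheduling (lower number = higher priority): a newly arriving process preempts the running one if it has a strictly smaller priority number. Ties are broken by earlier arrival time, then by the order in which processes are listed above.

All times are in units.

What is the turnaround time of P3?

16

Gantt: | P0 0-4 | P2 4-19 | P3 19-25 | P1 25-29 |
Completion: P0=4  P1=29  P2=19  P3=25
Turnaround (C−A): P0=4  P1=26  P2=15  P3=16
Turnaround(P3) = completion − arrival = 25 − 9 = 16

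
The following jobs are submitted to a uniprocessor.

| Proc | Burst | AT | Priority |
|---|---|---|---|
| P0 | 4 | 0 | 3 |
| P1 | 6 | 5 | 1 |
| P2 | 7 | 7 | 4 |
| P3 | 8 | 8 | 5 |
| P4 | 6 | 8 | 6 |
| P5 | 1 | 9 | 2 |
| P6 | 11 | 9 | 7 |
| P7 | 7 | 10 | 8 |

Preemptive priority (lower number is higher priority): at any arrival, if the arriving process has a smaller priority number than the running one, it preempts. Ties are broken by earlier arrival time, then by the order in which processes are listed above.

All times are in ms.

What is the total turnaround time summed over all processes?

Gantt: | P0 0-4 | idle 4-5 | P1 5-11 | P5 11-12 | P2 12-19 | P3 19-27 | P4 27-33 | P6 33-44 | P7 44-51 |
Completion: P0=4  P1=11  P2=19  P3=27  P4=33  P5=12  P6=44  P7=51
Turnaround (C−A): P0=4  P1=6  P2=12  P3=19  P4=25  P5=3  P6=35  P7=41
Turnaround = completion − arrival: P0=4, P1=6, P2=12, P3=19, P4=25, P5=3, P6=35, P7=41
Total turnaround = 4 + 6 + 12 + 19 + 25 + 3 + 35 + 41 = 145

145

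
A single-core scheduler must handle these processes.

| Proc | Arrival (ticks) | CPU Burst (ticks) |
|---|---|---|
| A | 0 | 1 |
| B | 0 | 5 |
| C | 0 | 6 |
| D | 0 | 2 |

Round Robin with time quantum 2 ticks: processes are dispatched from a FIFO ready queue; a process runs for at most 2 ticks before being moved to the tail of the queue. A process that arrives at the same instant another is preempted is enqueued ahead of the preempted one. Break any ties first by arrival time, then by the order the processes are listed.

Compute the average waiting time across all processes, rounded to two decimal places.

5.00

Gantt: | A 0-1 | B 1-3 | C 3-5 | D 5-7 | B 7-9 | C 9-11 | B 11-12 | C 12-14 |
Completion: A=1  B=12  C=14  D=7
Waiting times: A=0, B=7, C=8, D=5
Average waiting = (0+7+8+5) / 4 = 20/4 = 5.00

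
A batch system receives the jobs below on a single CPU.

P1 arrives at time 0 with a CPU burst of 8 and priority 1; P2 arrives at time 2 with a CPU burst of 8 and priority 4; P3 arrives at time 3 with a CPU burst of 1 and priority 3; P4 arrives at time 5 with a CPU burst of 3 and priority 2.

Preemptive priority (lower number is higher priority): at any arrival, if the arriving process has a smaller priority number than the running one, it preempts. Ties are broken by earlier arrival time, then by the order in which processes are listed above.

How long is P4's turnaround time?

6

Schedule: | P1 0-8 | P4 8-11 | P3 11-12 | P2 12-20 |
Completion: P1=8  P2=20  P3=12  P4=11
Turnaround (C−A): P1=8  P2=18  P3=9  P4=6
Turnaround(P4) = completion − arrival = 11 − 5 = 6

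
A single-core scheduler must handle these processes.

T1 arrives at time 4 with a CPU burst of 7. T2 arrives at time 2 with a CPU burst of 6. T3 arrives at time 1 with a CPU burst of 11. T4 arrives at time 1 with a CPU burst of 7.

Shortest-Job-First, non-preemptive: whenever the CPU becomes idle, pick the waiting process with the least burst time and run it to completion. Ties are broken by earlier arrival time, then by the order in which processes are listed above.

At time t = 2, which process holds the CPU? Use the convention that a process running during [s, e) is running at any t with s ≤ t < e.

Gantt: | idle 0-1 | T4 1-8 | T2 8-14 | T1 14-21 | T3 21-32 |
Completion: T1=21  T2=14  T3=32  T4=8
Turnaround (C−A): T1=17  T2=12  T3=31  T4=7

T4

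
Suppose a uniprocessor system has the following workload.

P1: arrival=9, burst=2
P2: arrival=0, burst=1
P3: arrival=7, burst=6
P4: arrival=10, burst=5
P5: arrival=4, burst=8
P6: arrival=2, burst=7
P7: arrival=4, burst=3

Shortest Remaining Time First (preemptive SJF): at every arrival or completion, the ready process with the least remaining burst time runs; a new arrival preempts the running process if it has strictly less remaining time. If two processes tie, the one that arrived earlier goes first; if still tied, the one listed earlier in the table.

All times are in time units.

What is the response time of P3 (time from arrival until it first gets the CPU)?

Timeline: | P2 0-1 | idle 1-2 | P6 2-4 | P7 4-7 | P6 7-9 | P1 9-11 | P6 11-14 | P4 14-19 | P3 19-25 | P5 25-33 |
Completion: P1=11  P2=1  P3=25  P4=19  P5=33  P6=14  P7=7
Response(P3) = first start − arrival = 19 − 7 = 12

12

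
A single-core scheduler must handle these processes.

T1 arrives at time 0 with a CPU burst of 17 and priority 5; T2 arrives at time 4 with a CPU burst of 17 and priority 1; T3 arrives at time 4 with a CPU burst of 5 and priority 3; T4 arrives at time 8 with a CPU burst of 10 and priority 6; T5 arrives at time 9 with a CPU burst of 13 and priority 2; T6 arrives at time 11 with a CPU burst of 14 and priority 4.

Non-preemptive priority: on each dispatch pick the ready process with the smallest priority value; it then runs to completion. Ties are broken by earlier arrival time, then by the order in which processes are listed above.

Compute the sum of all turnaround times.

256

Gantt: | T1 0-17 | T2 17-34 | T5 34-47 | T3 47-52 | T6 52-66 | T4 66-76 |
Completion: T1=17  T2=34  T3=52  T4=76  T5=47  T6=66
Turnaround (C−A): T1=17  T2=30  T3=48  T4=68  T5=38  T6=55
Turnaround = completion − arrival: T1=17, T2=30, T3=48, T4=68, T5=38, T6=55
Total turnaround = 17 + 30 + 48 + 68 + 38 + 55 = 256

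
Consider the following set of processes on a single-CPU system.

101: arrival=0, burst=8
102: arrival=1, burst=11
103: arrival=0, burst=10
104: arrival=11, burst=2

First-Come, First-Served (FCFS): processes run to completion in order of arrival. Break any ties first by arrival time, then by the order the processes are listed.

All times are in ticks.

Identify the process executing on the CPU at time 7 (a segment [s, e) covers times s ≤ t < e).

Timeline: | 101 0-8 | 103 8-18 | 102 18-29 | 104 29-31 |
Completion: 101=8  102=29  103=18  104=31

101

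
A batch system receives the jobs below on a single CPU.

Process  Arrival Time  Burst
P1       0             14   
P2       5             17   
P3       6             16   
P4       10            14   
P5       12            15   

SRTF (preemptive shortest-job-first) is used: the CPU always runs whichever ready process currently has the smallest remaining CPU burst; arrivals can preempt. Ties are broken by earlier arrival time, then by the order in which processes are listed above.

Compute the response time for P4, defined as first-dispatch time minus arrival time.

4

Schedule: | P1 0-14 | P4 14-28 | P5 28-43 | P3 43-59 | P2 59-76 |
Completion: P1=14  P2=76  P3=59  P4=28  P5=43
Turnaround (C−A): P1=14  P2=71  P3=53  P4=18  P5=31
Response(P4) = first start − arrival = 14 − 10 = 4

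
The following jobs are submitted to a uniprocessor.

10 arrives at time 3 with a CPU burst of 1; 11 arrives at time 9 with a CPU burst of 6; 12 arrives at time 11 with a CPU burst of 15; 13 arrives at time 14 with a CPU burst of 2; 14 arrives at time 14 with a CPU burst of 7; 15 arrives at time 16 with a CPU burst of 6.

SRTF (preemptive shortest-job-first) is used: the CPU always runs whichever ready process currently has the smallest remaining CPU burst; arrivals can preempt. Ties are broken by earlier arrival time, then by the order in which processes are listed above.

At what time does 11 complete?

15

Timeline: | idle 0-3 | 10 3-4 | idle 4-9 | 11 9-15 | 13 15-17 | 15 17-23 | 14 23-30 | 12 30-45 |
Completion: 10=4  11=15  12=45  13=17  14=30  15=23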